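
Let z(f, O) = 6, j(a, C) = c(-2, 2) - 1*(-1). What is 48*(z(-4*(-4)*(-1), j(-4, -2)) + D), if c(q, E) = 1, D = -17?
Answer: -528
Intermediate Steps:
j(a, C) = 2 (j(a, C) = 1 - 1*(-1) = 1 + 1 = 2)
48*(z(-4*(-4)*(-1), j(-4, -2)) + D) = 48*(6 - 17) = 48*(-11) = -528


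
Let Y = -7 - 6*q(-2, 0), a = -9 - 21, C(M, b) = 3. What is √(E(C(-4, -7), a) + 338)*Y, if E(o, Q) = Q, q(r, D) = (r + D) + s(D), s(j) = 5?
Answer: -50*√77 ≈ -438.75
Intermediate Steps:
q(r, D) = 5 + D + r (q(r, D) = (r + D) + 5 = (D + r) + 5 = 5 + D + r)
a = -30
Y = -25 (Y = -7 - 6*(5 + 0 - 2) = -7 - 6*3 = -7 - 18 = -25)
√(E(C(-4, -7), a) + 338)*Y = √(-30 + 338)*(-25) = √308*(-25) = (2*√77)*(-25) = -50*√77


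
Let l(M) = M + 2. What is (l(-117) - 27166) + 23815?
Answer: -3466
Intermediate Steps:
l(M) = 2 + M
(l(-117) - 27166) + 23815 = ((2 - 117) - 27166) + 23815 = (-115 - 27166) + 23815 = -27281 + 23815 = -3466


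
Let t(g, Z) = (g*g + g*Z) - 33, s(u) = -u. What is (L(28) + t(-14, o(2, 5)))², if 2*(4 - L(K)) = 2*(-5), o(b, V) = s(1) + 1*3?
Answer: 20736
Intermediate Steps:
o(b, V) = 2 (o(b, V) = -1*1 + 1*3 = -1 + 3 = 2)
t(g, Z) = -33 + g² + Z*g (t(g, Z) = (g² + Z*g) - 33 = -33 + g² + Z*g)
L(K) = 9 (L(K) = 4 - (-5) = 4 - ½*(-10) = 4 + 5 = 9)
(L(28) + t(-14, o(2, 5)))² = (9 + (-33 + (-14)² + 2*(-14)))² = (9 + (-33 + 196 - 28))² = (9 + 135)² = 144² = 20736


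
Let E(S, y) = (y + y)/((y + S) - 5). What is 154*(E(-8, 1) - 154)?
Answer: -71225/3 ≈ -23742.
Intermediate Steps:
E(S, y) = 2*y/(-5 + S + y) (E(S, y) = (2*y)/((S + y) - 5) = (2*y)/(-5 + S + y) = 2*y/(-5 + S + y))
154*(E(-8, 1) - 154) = 154*(2*1/(-5 - 8 + 1) - 154) = 154*(2*1/(-12) - 154) = 154*(2*1*(-1/12) - 154) = 154*(-⅙ - 154) = 154*(-925/6) = -71225/3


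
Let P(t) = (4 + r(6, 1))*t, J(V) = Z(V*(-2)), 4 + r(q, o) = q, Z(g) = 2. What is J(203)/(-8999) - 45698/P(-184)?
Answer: 205617047/4967448 ≈ 41.393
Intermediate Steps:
r(q, o) = -4 + q
J(V) = 2
P(t) = 6*t (P(t) = (4 + (-4 + 6))*t = (4 + 2)*t = 6*t)
J(203)/(-8999) - 45698/P(-184) = 2/(-8999) - 45698/(6*(-184)) = 2*(-1/8999) - 45698/(-1104) = -2/8999 - 45698*(-1/1104) = -2/8999 + 22849/552 = 205617047/4967448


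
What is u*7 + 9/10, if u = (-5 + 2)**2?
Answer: 639/10 ≈ 63.900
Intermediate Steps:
u = 9 (u = (-3)**2 = 9)
u*7 + 9/10 = 9*7 + 9/10 = 63 + 9*(1/10) = 63 + 9/10 = 639/10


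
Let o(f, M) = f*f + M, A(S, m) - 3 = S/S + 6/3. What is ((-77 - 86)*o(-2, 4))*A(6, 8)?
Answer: -7824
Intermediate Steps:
A(S, m) = 6 (A(S, m) = 3 + (S/S + 6/3) = 3 + (1 + 6*(1/3)) = 3 + (1 + 2) = 3 + 3 = 6)
o(f, M) = M + f**2 (o(f, M) = f**2 + M = M + f**2)
((-77 - 86)*o(-2, 4))*A(6, 8) = ((-77 - 86)*(4 + (-2)**2))*6 = -163*(4 + 4)*6 = -163*8*6 = -1304*6 = -7824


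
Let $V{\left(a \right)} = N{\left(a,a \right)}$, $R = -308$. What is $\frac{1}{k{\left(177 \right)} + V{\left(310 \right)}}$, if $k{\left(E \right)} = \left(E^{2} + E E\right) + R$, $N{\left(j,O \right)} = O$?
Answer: $\frac{1}{62660} \approx 1.5959 \cdot 10^{-5}$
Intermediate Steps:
$V{\left(a \right)} = a$
$k{\left(E \right)} = -308 + 2 E^{2}$ ($k{\left(E \right)} = \left(E^{2} + E E\right) - 308 = \left(E^{2} + E^{2}\right) - 308 = 2 E^{2} - 308 = -308 + 2 E^{2}$)
$\frac{1}{k{\left(177 \right)} + V{\left(310 \right)}} = \frac{1}{\left(-308 + 2 \cdot 177^{2}\right) + 310} = \frac{1}{\left(-308 + 2 \cdot 31329\right) + 310} = \frac{1}{\left(-308 + 62658\right) + 310} = \frac{1}{62350 + 310} = \frac{1}{62660}$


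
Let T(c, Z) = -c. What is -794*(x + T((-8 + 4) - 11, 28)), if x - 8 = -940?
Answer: 728098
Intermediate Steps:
x = -932 (x = 8 - 940 = -932)
-794*(x + T((-8 + 4) - 11, 28)) = -794*(-932 - ((-8 + 4) - 11)) = -794*(-932 - (-4 - 11)) = -794*(-932 - 1*(-15)) = -794*(-932 + 15) = -794*(-917) = 728098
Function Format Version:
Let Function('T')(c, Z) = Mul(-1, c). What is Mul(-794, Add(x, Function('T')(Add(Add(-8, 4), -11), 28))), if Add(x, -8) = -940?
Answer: 728098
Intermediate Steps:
x = -932 (x = Add(8, -940) = -932)
Mul(-794, Add(x, Function('T')(Add(Add(-8, 4), -11), 28))) = Mul(-794, Add(-932, Mul(-1, Add(Add(-8, 4), -11)))) = Mul(-794, Add(-932, Mul(-1, Add(-4, -11)))) = Mul(-794, Add(-932, Mul(-1, -15))) = Mul(-794, Add(-932, 15)) = Mul(-794, -917) = 728098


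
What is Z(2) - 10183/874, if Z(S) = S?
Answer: -8435/874 ≈ -9.6510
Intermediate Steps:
Z(2) - 10183/874 = 2 - 10183/874 = -8435/874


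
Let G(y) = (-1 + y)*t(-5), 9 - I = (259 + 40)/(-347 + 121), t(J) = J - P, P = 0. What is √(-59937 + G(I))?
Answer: I*√3063723122/226 ≈ 244.92*I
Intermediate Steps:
t(J) = J (t(J) = J - 1*0 = J + 0 = J)
I = 2333/226 (I = 9 - (259 + 40)/(-347 + 121) = 9 - 299/(-226) = 9 - 299*(-1)/226 = 9 - 1*(-299/226) = 9 + 299/226 = 2333/226 ≈ 10.323)
G(y) = 5 - 5*y (G(y) = (-1 + y)*(-5) = 5 - 5*y)
√(-59937 + G(I)) = √(-59937 + (5 - 5*2333/226)) = √(-59937 + (5 - 11665/226)) = √(-59937 - 10535/226) = √(-13556297/226) = I*√3063723122/226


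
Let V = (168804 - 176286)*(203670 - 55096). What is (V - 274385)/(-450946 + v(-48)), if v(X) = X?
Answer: 1111905053/450994 ≈ 2465.5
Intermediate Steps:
V = -1111630668 (V = -7482*148574 = -1111630668)
(V - 274385)/(-450946 + v(-48)) = (-1111630668 - 274385)/(-450946 - 48) = -1111905053/(-450994) = -1111905053*(-1/450994) = 1111905053/450994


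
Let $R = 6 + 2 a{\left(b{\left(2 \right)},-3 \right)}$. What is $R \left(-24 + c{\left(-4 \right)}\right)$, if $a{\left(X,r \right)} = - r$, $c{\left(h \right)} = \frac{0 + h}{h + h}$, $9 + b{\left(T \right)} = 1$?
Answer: $-282$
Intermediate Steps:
$b{\left(T \right)} = -8$ ($b{\left(T \right)} = -9 + 1 = -8$)
$c{\left(h \right)} = \frac{1}{2}$ ($c{\left(h \right)} = \frac{h}{2 h} = h \frac{1}{2 h} = \frac{1}{2}$)
$R = 12$ ($R = 6 + 2 \left(\left(-1\right) \left(-3\right)\right) = 6 + 2 \cdot 3 = 6 + 6 = 12$)
$R \left(-24 + c{\left(-4 \right)}\right) = 12 \left(-24 + \frac{1}{2}\right) = 12 \left(- \frac{47}{2}\right) = -282$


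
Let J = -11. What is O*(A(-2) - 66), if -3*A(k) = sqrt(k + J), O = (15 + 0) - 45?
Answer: 1980 + 10*I*sqrt(13) ≈ 1980.0 + 36.056*I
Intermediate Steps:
O = -30 (O = 15 - 45 = -30)
A(k) = -sqrt(-11 + k)/3 (A(k) = -sqrt(k - 11)/3 = -sqrt(-11 + k)/3)
O*(A(-2) - 66) = -30*(-sqrt(-11 - 2)/3 - 66) = -30*(-I*sqrt(13)/3 - 66) = -30*(-66 - I*sqrt(13)/3) = 1980 + 10*I*sqrt(13)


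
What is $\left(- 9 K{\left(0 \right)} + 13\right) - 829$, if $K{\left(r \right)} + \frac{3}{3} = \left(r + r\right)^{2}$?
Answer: $-807$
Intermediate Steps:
$K{\left(r \right)} = -1 + 4 r^{2}$ ($K{\left(r \right)} = -1 + \left(r + r\right)^{2} = -1 + \left(2 r\right)^{2} = -1 + 4 r^{2}$)
$\left(- 9 K{\left(0 \right)} + 13\right) - 829 = \left(- 9 \left(-1 + 4 \cdot 0^{2}\right) + 13\right) - 829 = \left(- 9 \left(-1 + 4 \cdot 0\right) + 13\right) - 829 = \left(- 9 \left(-1 + 0\right) + 13\right) - 829 = \left(\left(-9\right) \left(-1\right) + 13\right) - 829 = \left(9 + 13\right) - 829 = 22 - 829 = -807$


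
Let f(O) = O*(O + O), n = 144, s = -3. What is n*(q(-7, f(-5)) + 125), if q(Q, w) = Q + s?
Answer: 16560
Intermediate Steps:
f(O) = 2*O² (f(O) = O*(2*O) = 2*O²)
q(Q, w) = -3 + Q (q(Q, w) = Q - 3 = -3 + Q)
n*(q(-7, f(-5)) + 125) = 144*((-3 - 7) + 125) = 144*(-10 + 125) = 144*115 = 16560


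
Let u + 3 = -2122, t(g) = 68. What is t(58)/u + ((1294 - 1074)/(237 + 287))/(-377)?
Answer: -204423/6173375 ≈ -0.033114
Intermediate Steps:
u = -2125 (u = -3 - 2122 = -2125)
t(58)/u + ((1294 - 1074)/(237 + 287))/(-377) = 68/(-2125) + ((1294 - 1074)/(237 + 287))/(-377) = 68*(-1/2125) + (220/524)*(-1/377) = -4/125 + (220*(1/524))*(-1/377) = -4/125 + (55/131)*(-1/377) = -4/125 - 55/49387 = -204423/6173375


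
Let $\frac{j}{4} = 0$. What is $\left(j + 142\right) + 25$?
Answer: $167$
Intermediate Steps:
$j = 0$ ($j = 4 \cdot 0 = 0$)
$\left(j + 142\right) + 25 = \left(0 + 142\right) + 25 = 142 + 25 = 167$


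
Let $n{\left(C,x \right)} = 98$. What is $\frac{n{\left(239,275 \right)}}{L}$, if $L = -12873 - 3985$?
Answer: $- \frac{49}{8429} \approx -0.0058133$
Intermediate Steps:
$L = -16858$ ($L = -12873 - 3985 = -16858$)
$\frac{n{\left(239,275 \right)}}{L} = \frac{98}{-16858} = 98 \left(- \frac{1}{16858}\right) = - \frac{49}{8429}$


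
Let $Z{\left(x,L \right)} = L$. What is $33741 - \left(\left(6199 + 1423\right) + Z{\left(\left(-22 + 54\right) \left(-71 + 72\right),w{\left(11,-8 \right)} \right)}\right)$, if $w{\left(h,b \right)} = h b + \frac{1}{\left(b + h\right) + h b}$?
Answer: $\frac{2227596}{85} \approx 26207.0$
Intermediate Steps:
$w{\left(h,b \right)} = \frac{1}{b + h + b h} + b h$ ($w{\left(h,b \right)} = b h + \frac{1}{\left(b + h\right) + b h} = b h + \frac{1}{b + h + b h} = \frac{1}{b + h + b h} + b h$)
$33741 - \left(\left(6199 + 1423\right) + Z{\left(\left(-22 + 54\right) \left(-71 + 72\right),w{\left(11,-8 \right)} \right)}\right) = 33741 - \left(\left(6199 + 1423\right) + \frac{1 - 8 \cdot 11^{2} + 11 \left(-8\right)^{2} + \left(-8\right)^{2} \cdot 11^{2}}{-8 + 11 - 88}\right) = 33741 - \left(7622 + \frac{1 - 968 + 11 \cdot 64 + 64 \cdot 121}{-8 + 11 - 88}\right) = 33741 - \left(7622 + \frac{1 - 968 + 704 + 7744}{-85}\right) = 33741 - \left(7622 - \frac{7481}{85}\right) = 33741 - \frac{640389}{85} = \frac{2227596}{85}$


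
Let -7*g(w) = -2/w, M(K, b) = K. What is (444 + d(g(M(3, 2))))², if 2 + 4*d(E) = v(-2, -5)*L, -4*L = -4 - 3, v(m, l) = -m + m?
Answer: 786769/4 ≈ 1.9669e+5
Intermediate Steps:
v(m, l) = 0
L = 7/4 (L = -(-4 - 3)/4 = -¼*(-7) = 7/4 ≈ 1.7500)
g(w) = 2/(7*w) (g(w) = -(-2)/(7*w) = 2/(7*w))
d(E) = -½ (d(E) = -½ + (0*(7/4))/4 = -½ + (¼)*0 = -½ + 0 = -½)
(444 + d(g(M(3, 2))))² = (444 - ½)² = (887/2)² = 786769/4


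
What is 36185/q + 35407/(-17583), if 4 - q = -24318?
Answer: -224928199/427653726 ≈ -0.52596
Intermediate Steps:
q = 24322 (q = 4 - 1*(-24318) = 4 + 24318 = 24322)
36185/q + 35407/(-17583) = 36185/24322 + 35407/(-17583) = 36185*(1/24322) + 35407*(-1/17583) = 36185/24322 - 35407/17583 = -224928199/427653726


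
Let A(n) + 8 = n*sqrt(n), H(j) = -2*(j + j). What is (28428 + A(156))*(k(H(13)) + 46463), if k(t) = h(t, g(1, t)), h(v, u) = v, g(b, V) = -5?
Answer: 1319000620 + 14480232*sqrt(39) ≈ 1.4094e+9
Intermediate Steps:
H(j) = -4*j
k(t) = t
A(n) = -8 + n**(3/2) (A(n) = -8 + n*sqrt(n) = -8 + n**(3/2))
(28428 + A(156))*(k(H(13)) + 46463) = (28428 + (-8 + 156**(3/2)))*(-4*13 + 46463) = (28428 + (-8 + 312*sqrt(39)))*(-52 + 46463) = (28420 + 312*sqrt(39))*46411 = 1319000620 + 14480232*sqrt(39)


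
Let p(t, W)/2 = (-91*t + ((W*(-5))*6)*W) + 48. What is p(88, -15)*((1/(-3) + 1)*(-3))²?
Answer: -117680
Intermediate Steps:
p(t, W) = 96 - 182*t - 60*W² (p(t, W) = 2*((-91*t + ((W*(-5))*6)*W) + 48) = 2*((-91*t + (-5*W*6)*W) + 48) = 2*((-91*t + (-30*W)*W) + 48) = 2*((-91*t - 30*W²) + 48) = 2*(48 - 91*t - 30*W²) = 96 - 182*t - 60*W²)
p(88, -15)*((1/(-3) + 1)*(-3))² = (96 - 182*88 - 60*(-15)²)*((1/(-3) + 1)*(-3))² = (96 - 16016 - 60*225)*((-⅓ + 1)*(-3))² = (96 - 16016 - 13500)*((⅔)*(-3))² = -29420*(-2)² = -29420*4 = -117680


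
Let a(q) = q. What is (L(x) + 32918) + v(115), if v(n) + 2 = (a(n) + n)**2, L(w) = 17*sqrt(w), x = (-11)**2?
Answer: 86003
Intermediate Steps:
x = 121
v(n) = -2 + 4*n**2 (v(n) = -2 + (n + n)**2 = -2 + (2*n)**2 = -2 + 4*n**2)
(L(x) + 32918) + v(115) = (17*sqrt(121) + 32918) + (-2 + 4*115**2) = (17*11 + 32918) + (-2 + 4*13225) = (187 + 32918) + (-2 + 52900) = 33105 + 52898 = 86003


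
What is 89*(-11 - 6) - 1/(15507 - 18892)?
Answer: -5121504/3385 ≈ -1513.0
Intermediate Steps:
89*(-11 - 6) - 1/(15507 - 18892) = 89*(-17) - 1/(-3385) = -1513 - 1*(-1/3385) = -1513 + 1/3385 = -5121504/3385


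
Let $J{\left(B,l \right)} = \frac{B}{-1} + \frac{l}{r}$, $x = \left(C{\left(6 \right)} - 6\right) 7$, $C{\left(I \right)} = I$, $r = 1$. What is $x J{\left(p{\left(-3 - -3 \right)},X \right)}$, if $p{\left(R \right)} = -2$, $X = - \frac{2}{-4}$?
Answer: $0$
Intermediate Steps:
$X = \frac{1}{2}$ ($X = \left(-2\right) \left(- \frac{1}{4}\right) = \frac{1}{2} \approx 0.5$)
$x = 0$ ($x = \left(6 - 6\right) 7 = 0 \cdot 7 = 0$)
$J{\left(B,l \right)} = l - B$ ($J{\left(B,l \right)} = \frac{B}{-1} + \frac{l}{1} = B \left(-1\right) + l 1 = - B + l = l - B$)
$x J{\left(p{\left(-3 - -3 \right)},X \right)} = 0 \left(\frac{1}{2} - -2\right) = 0 \left(\frac{1}{2} + 2\right) = 0 \cdot \frac{5}{2} = 0$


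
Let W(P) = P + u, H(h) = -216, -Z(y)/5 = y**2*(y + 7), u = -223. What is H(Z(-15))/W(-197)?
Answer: 18/35 ≈ 0.51429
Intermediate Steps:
Z(y) = -5*y**2*(7 + y) (Z(y) = -5*y**2*(y + 7) = -5*y**2*(7 + y))
W(P) = -223 + P (W(P) = P - 223 = -223 + P)
H(Z(-15))/W(-197) = -216/(-223 - 197) = -216/(-420) = -216*(-1/420) = 18/35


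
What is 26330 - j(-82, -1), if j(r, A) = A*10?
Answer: 26340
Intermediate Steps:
j(r, A) = 10*A
26330 - j(-82, -1) = 26330 - 10*(-1) = 26330 - 1*(-10) = 26330 + 10 = 26340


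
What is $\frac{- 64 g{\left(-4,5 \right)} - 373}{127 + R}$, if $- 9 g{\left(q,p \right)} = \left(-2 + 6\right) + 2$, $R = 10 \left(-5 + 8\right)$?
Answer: $- \frac{991}{471} \approx -2.104$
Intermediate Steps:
$R = 30$ ($R = 10 \cdot 3 = 30$)
$g{\left(q,p \right)} = - \frac{2}{3}$ ($g{\left(q,p \right)} = - \frac{\left(-2 + 6\right) + 2}{9} = - \frac{4 + 2}{9} = \left(- \frac{1}{9}\right) 6 = - \frac{2}{3}$)
$\frac{- 64 g{\left(-4,5 \right)} - 373}{127 + R} = \frac{\left(-64\right) \left(- \frac{2}{3}\right) - 373}{127 + 30} = \frac{\frac{128}{3} - 373}{157} = \left(- \frac{991}{3}\right) \frac{1}{157} = - \frac{991}{471}$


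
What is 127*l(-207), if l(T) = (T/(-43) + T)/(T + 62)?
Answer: 1104138/6235 ≈ 177.09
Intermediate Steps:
l(T) = 42*T/(43*(62 + T)) (l(T) = (T*(-1/43) + T)/(62 + T) = (-T/43 + T)/(62 + T) = (42*T/43)/(62 + T) = 42*T/(43*(62 + T)))
127*l(-207) = 127*((42/43)*(-207)/(62 - 207)) = 127*((42/43)*(-207)/(-145)) = 127*((42/43)*(-207)*(-1/145)) = 127*(8694/6235) = 1104138/6235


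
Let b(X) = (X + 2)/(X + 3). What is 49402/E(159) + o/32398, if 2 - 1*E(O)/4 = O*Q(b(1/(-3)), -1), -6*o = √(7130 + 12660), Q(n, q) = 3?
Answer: -24701/950 - √19790/194388 ≈ -26.002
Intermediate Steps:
b(X) = (2 + X)/(3 + X)
o = -√19790/6 (o = -√(7130 + 12660)/6 = -√19790/6 ≈ -23.446)
E(O) = 8 - 12*O (E(O) = 8 - 4*O*3 = 8 - 12*O)
49402/E(159) + o/32398 = 49402/(8 - 12*159) - √19790/6/32398 = 49402/(8 - 1908) - √19790/6*(1/32398) = 49402/(-1900) - √19790/194388 = 49402*(-1/1900) - √19790/194388 = -24701/950 - √19790/194388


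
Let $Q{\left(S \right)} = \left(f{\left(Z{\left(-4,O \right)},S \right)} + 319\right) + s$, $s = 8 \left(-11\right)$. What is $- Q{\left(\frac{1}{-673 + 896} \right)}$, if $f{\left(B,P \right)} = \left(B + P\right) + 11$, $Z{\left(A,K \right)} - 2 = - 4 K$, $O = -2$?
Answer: $- \frac{56197}{223} \approx -252.0$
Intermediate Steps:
$Z{\left(A,K \right)} = 2 - 4 K$
$f{\left(B,P \right)} = 11 + B + P$
$s = -88$
$Q{\left(S \right)} = 252 + S$ ($Q{\left(S \right)} = \left(\left(11 + \left(2 - -8\right) + S\right) + 319\right) - 88 = \left(\left(11 + \left(2 + 8\right) + S\right) + 319\right) - 88 = \left(\left(11 + 10 + S\right) + 319\right) - 88 = \left(\left(21 + S\right) + 319\right) - 88 = \left(340 + S\right) - 88 = 252 + S$)
$- Q{\left(\frac{1}{-673 + 896} \right)} = - (252 + \frac{1}{-673 + 896}) = - (252 + \frac{1}{223}) = \left(-1\right) \frac{56197}{223} = - \frac{56197}{223}$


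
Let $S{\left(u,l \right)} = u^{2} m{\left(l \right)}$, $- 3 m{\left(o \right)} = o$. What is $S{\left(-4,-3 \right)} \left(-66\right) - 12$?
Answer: $-1068$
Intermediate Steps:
$m{\left(o \right)} = - \frac{o}{3}$
$S{\left(u,l \right)} = - \frac{l u^{2}}{3}$ ($S{\left(u,l \right)} = u^{2} \left(- \frac{l}{3}\right) = - \frac{l u^{2}}{3}$)
$S{\left(-4,-3 \right)} \left(-66\right) - 12 = \left(- \frac{1}{3}\right) \left(-3\right) \left(-4\right)^{2} \left(-66\right) - 12 = \left(- \frac{1}{3}\right) \left(-3\right) 16 \left(-66\right) - 12 = 16 \left(-66\right) - 12 = -1056 - 12 = -1068$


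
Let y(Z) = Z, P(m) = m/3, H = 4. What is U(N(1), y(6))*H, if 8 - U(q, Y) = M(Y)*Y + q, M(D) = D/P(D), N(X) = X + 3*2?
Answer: -68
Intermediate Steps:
P(m) = m/3 (P(m) = m*(1/3) = m/3)
N(X) = 6 + X (N(X) = X + 6 = 6 + X)
M(D) = 3 (M(D) = D/((D/3)) = D*(3/D) = 3)
U(q, Y) = 8 - q - 3*Y (U(q, Y) = 8 - (3*Y + q) = 8 - (q + 3*Y) = 8 + (-q - 3*Y) = 8 - q - 3*Y)
U(N(1), y(6))*H = (8 - (6 + 1) - 3*6)*4 = (8 - 1*7 - 18)*4 = (8 - 7 - 18)*4 = -17*4 = -68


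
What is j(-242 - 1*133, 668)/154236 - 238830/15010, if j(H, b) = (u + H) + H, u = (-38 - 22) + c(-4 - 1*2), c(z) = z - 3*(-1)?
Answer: -64646293/4061548 ≈ -15.917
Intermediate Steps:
c(z) = 3 + z (c(z) = z + 3 = 3 + z)
u = -63 (u = (-38 - 22) + (3 + (-4 - 1*2)) = -60 + (3 + (-4 - 2)) = -60 + (3 - 6) = -60 - 3 = -63)
j(H, b) = -63 + 2*H (j(H, b) = (-63 + H) + H = -63 + 2*H)
j(-242 - 1*133, 668)/154236 - 238830/15010 = (-63 + 2*(-242 - 1*133))/154236 - 238830/15010 = (-63 + 2*(-242 - 133))*(1/154236) - 238830*1/15010 = (-63 + 2*(-375))*(1/154236) - 1257/79 = (-63 - 750)*(1/154236) - 1257/79 = -813*1/154236 - 1257/79 = -271/51412 - 1257/79 = -64646293/4061548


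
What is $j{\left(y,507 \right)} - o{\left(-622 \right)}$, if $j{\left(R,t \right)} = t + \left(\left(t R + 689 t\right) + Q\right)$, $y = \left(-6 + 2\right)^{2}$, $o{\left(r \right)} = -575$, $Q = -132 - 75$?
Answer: $358310$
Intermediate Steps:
$Q = -207$ ($Q = -132 - 75 = -207$)
$y = 16$ ($y = \left(-4\right)^{2} = 16$)
$j{\left(R,t \right)} = -207 + 690 t + R t$ ($j{\left(R,t \right)} = t - \left(207 - 689 t - t R\right) = t - \left(207 - 689 t - R t\right) = t + \left(-207 + 689 t + R t\right) = -207 + 690 t + R t$)
$j{\left(y,507 \right)} - o{\left(-622 \right)} = \left(-207 + 690 \cdot 507 + 16 \cdot 507\right) - -575 = \left(-207 + 349830 + 8112\right) + 575 = 357735 + 575 = 358310$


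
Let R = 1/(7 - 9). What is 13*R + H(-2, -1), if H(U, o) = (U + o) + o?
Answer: -21/2 ≈ -10.500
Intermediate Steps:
H(U, o) = U + 2*o
R = -1/2 (R = 1/(-2) = -1/2 ≈ -0.50000)
13*R + H(-2, -1) = 13*(-1/2) + (-2 + 2*(-1)) = -13/2 + (-2 - 2) = -13/2 - 4 = -21/2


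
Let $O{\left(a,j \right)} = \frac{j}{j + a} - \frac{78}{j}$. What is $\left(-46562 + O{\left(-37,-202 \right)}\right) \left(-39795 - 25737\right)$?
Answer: $\frac{73653406645140}{24139} \approx 3.0512 \cdot 10^{9}$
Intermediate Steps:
$O{\left(a,j \right)} = - \frac{78}{j} + \frac{j}{a + j}$ ($O{\left(a,j \right)} = \frac{j}{a + j} - \frac{78}{j} = - \frac{78}{j} + \frac{j}{a + j}$)
$\left(-46562 + O{\left(-37,-202 \right)}\right) \left(-39795 - 25737\right) = \left(-46562 + \frac{\left(-202\right)^{2} - -2886 - -15756}{\left(-202\right) \left(-37 - 202\right)}\right) \left(-39795 - 25737\right) = \left(-46562 - \frac{40804 + 2886 + 15756}{202 \left(-239\right)}\right) \left(-65532\right) = \left(-46562 - \left(- \frac{1}{48278}\right) 59446\right) \left(-65532\right) = \left(-46562 + \frac{29723}{24139}\right) \left(-65532\right) = \left(- \frac{1123930395}{24139}\right) \left(-65532\right) = \frac{73653406645140}{24139}$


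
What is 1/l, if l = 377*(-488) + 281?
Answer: -1/183695 ≈ -5.4438e-6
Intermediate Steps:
l = -183695 (l = -183976 + 281 = -183695)
1/l = 1/(-183695) = -1/183695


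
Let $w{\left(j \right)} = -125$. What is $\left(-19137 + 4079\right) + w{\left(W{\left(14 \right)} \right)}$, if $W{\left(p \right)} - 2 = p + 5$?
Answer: $-15183$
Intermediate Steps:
$W{\left(p \right)} = 7 + p$ ($W{\left(p \right)} = 2 + \left(p + 5\right) = 2 + \left(5 + p\right) = 7 + p$)
$\left(-19137 + 4079\right) + w{\left(W{\left(14 \right)} \right)} = \left(-19137 + 4079\right) - 125 = -15058 - 125 = -15183$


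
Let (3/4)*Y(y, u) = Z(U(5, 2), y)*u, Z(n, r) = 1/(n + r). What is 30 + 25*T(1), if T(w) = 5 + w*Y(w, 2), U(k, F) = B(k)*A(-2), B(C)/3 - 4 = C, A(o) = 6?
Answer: 75995/489 ≈ 155.41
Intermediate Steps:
B(C) = 12 + 3*C
U(k, F) = 72 + 18*k (U(k, F) = (12 + 3*k)*6 = 72 + 18*k)
Y(y, u) = 4*u/(3*(162 + y)) (Y(y, u) = 4*(u/((72 + 18*5) + y))/3 = 4*(u/((72 + 90) + y))/3 = 4*(u/(162 + y))/3 = 4*u/(3*(162 + y)))
T(w) = 5 + 8*w/(3*(162 + w)) (T(w) = 5 + w*((4/3)*2/(162 + w)) = 5 + w*(8/(3*(162 + w))) = 5 + 8*w/(3*(162 + w)))
30 + 25*T(1) = 30 + 25*((2430 + 23*1)/(3*(162 + 1))) = 30 + 25*((1/3)*(2430 + 23)/163) = 30 + 25*((1/3)*(1/163)*2453) = 30 + 25*(2453/489) = 30 + 61325/489 = 75995/489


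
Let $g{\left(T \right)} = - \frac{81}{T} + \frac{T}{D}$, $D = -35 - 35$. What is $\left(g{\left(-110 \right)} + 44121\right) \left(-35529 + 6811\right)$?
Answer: $- \frac{487846263973}{385} \approx -1.2671 \cdot 10^{9}$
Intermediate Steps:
$D = -70$
$g{\left(T \right)} = - \frac{81}{T} - \frac{T}{70}$ ($g{\left(T \right)} = - \frac{81}{T} + \frac{T}{-70} = - \frac{81}{T} + T \left(- \frac{1}{70}\right) = - \frac{81}{T} - \frac{T}{70}$)
$\left(g{\left(-110 \right)} + 44121\right) \left(-35529 + 6811\right) = \left(\left(- \frac{81}{-110} - - \frac{11}{7}\right) + 44121\right) \left(-35529 + 6811\right) = \left(\left(\left(-81\right) \left(- \frac{1}{110}\right) + \frac{11}{7}\right) + 44121\right) \left(-28718\right) = \left(\left(\frac{81}{110} + \frac{11}{7}\right) + 44121\right) \left(-28718\right) = \left(\frac{1777}{770} + 44121\right) \left(-28718\right) = \frac{33974947}{770} \left(-28718\right) = - \frac{487846263973}{385}$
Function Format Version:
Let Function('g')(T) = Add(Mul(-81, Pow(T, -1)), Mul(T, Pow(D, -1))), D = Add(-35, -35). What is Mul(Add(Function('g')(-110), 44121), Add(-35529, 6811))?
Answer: Rational(-487846263973, 385) ≈ -1.2671e+9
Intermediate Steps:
D = -70
Function('g')(T) = Add(Mul(-81, Pow(T, -1)), Mul(Rational(-1, 70), T)) (Function('g')(T) = Add(Mul(-81, Pow(T, -1)), Mul(T, Pow(-70, -1))) = Add(Mul(-81, Pow(T, -1)), Mul(T, Rational(-1, 70))) = Add(Mul(-81, Pow(T, -1)), Mul(Rational(-1, 70), T)))
Mul(Add(Function('g')(-110), 44121), Add(-35529, 6811)) = Mul(Add(Add(Mul(-81, Pow(-110, -1)), Mul(Rational(-1, 70), -110)), 44121), Add(-35529, 6811)) = Mul(Add(Add(Mul(-81, Rational(-1, 110)), Rational(11, 7)), 44121), -28718) = Mul(Add(Add(Rational(81, 110), Rational(11, 7)), 44121), -28718) = Mul(Add(Rational(1777, 770), 44121), -28718) = Mul(Rational(33974947, 770), -28718) = Rational(-487846263973, 385)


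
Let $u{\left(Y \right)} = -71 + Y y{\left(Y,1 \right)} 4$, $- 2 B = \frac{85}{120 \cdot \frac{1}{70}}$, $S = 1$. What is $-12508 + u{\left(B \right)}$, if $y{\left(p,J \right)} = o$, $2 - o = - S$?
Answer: $- \frac{25753}{2} \approx -12877.0$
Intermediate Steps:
$o = 3$ ($o = 2 - \left(-1\right) 1 = 2 - -1 = 2 + 1 = 3$)
$y{\left(p,J \right)} = 3$
$B = - \frac{595}{24}$ ($B = - \frac{85 \frac{1}{120 \cdot \frac{1}{70}}}{2} = - \frac{85 \frac{1}{\frac{12}{7}}}{2} = - \frac{85 \cdot \frac{7}{12}}{2} = \left(- \frac{1}{2}\right) \frac{595}{12} = - \frac{595}{24} \approx -24.792$)
$u{\left(Y \right)} = -71 + 12 Y$ ($u{\left(Y \right)} = -71 + Y 3 \cdot 4 = -71 + 3 Y 4 = -71 + 12 Y$)
$-12508 + u{\left(B \right)} = -12508 + \left(-71 + 12 \left(- \frac{595}{24}\right)\right) = -12508 - \frac{737}{2} = - \frac{25753}{2}$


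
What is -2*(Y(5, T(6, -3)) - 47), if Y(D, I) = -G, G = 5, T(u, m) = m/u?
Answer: 104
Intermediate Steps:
Y(D, I) = -5 (Y(D, I) = -1*5 = -5)
-2*(Y(5, T(6, -3)) - 47) = -2*(-5 - 47) = -2*(-52) = 104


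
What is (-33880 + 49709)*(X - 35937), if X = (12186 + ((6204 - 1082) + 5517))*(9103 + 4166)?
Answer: 4793480051052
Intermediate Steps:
X = 302864925 (X = (12186 + (5122 + 5517))*13269 = (12186 + 10639)*13269 = 22825*13269 = 302864925)
(-33880 + 49709)*(X - 35937) = (-33880 + 49709)*(302864925 - 35937) = 15829*302828988 = 4793480051052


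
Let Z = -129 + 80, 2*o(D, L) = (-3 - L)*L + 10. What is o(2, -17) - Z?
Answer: -65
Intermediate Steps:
o(D, L) = 5 + L*(-3 - L)/2 (o(D, L) = ((-3 - L)*L + 10)/2 = (L*(-3 - L) + 10)/2 = (10 + L*(-3 - L))/2 = 5 + L*(-3 - L)/2)
Z = -49
o(2, -17) - Z = (5 - 3/2*(-17) - 1/2*(-17)**2) - 1*(-49) = (5 + 51/2 - 1/2*289) + 49 = (5 + 51/2 - 289/2) + 49 = -114 + 49 = -65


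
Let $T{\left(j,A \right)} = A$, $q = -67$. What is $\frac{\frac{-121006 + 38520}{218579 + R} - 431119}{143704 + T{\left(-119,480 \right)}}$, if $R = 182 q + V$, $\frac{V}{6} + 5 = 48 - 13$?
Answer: $- \frac{89054178721}{29783367960} \approx -2.9901$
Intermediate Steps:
$V = 180$ ($V = -30 + 6 \left(48 - 13\right) = -30 + 6 \cdot 35 = -30 + 210 = 180$)
$R = -12014$ ($R = 182 \left(-67\right) + 180 = -12194 + 180 = -12014$)
$\frac{\frac{-121006 + 38520}{218579 + R} - 431119}{143704 + T{\left(-119,480 \right)}} = \frac{\frac{-121006 + 38520}{218579 - 12014} - 431119}{143704 + 480} = \frac{- \frac{82486}{206565} - 431119}{144184} = \left(\left(-82486\right) \frac{1}{206565} - 431119\right) \frac{1}{144184} = \left(- \frac{82486}{206565} - 431119\right) \frac{1}{144184} = \left(- \frac{89054178721}{206565}\right) \frac{1}{144184} = - \frac{89054178721}{29783367960}$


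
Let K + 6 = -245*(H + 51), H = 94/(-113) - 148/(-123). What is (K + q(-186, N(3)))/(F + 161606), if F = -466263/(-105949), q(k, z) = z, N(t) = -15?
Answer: -18564868390726/237985076501943 ≈ -0.078009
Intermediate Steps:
F = 466263/105949 (F = -466263*(-1/105949) = 466263/105949 ≈ 4.4008)
H = 5162/13899 (H = 94*(-1/113) - 148*(-1/123) = -94/113 + 148/123 = 5162/13899 ≈ 0.37139)
K = -175016089/13899 (K = -6 - 245*(5162/13899 + 51) = -6 - 245*714011/13899 = -6 - 174932695/13899 = -175016089/13899 ≈ -12592.)
(K + q(-186, N(3)))/(F + 161606) = (-175016089/13899 - 15)/(466263/105949 + 161606) = -175224574/(13899*17122460357/105949) = -175224574/13899*105949/17122460357 = -18564868390726/237985076501943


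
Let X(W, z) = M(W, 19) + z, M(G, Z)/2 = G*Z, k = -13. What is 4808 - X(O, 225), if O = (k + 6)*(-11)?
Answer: 1657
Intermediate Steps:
M(G, Z) = 2*G*Z (M(G, Z) = 2*(G*Z) = 2*G*Z)
O = 77 (O = (-13 + 6)*(-11) = -7*(-11) = 77)
X(W, z) = z + 38*W (X(W, z) = 2*W*19 + z = 38*W + z = z + 38*W)
4808 - X(O, 225) = 4808 - (225 + 38*77) = 4808 - (225 + 2926) = 4808 - 1*3151 = 4808 - 3151 = 1657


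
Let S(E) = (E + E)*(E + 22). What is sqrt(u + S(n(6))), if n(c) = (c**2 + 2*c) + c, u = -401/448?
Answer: sqrt(25737481)/56 ≈ 90.593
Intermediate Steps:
u = -401/448 (u = -401*1/448 = -401/448 ≈ -0.89509)
n(c) = c**2 + 3*c
S(E) = 2*E*(22 + E) (S(E) = (2*E)*(22 + E) = 2*E*(22 + E))
sqrt(u + S(n(6))) = sqrt(-401/448 + 2*(6*(3 + 6))*(22 + 6*(3 + 6))) = sqrt(-401/448 + 2*(6*9)*(22 + 6*9)) = sqrt(-401/448 + 2*54*(22 + 54)) = sqrt(-401/448 + 2*54*76) = sqrt(-401/448 + 8208) = sqrt(3676783/448) = sqrt(25737481)/56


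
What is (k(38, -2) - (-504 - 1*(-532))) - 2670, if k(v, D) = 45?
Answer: -2653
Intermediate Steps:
(k(38, -2) - (-504 - 1*(-532))) - 2670 = (45 - (-504 - 1*(-532))) - 2670 = (45 - (-504 + 532)) - 2670 = (45 - 1*28) - 2670 = (45 - 28) - 2670 = 17 - 2670 = -2653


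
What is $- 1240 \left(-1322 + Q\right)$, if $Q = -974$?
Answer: $2847040$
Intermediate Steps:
$- 1240 \left(-1322 + Q\right) = - 1240 \left(-1322 - 974\right) = \left(-1240\right) \left(-2296\right) = 2847040$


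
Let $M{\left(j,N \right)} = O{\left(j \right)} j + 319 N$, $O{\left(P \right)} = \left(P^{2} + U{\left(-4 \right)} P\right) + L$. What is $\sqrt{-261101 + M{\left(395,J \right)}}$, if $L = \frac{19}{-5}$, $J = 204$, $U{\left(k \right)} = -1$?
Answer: $2 \sqrt{15319081} \approx 7827.9$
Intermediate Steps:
$L = - \frac{19}{5}$ ($L = 19 \left(- \frac{1}{5}\right) = - \frac{19}{5} \approx -3.8$)
$O{\left(P \right)} = - \frac{19}{5} + P^{2} - P$ ($O{\left(P \right)} = \left(P^{2} - P\right) - \frac{19}{5} = - \frac{19}{5} + P^{2} - P$)
$M{\left(j,N \right)} = 319 N + j \left(- \frac{19}{5} + j^{2} - j\right)$ ($M{\left(j,N \right)} = \left(- \frac{19}{5} + j^{2} - j\right) j + 319 N = j \left(- \frac{19}{5} + j^{2} - j\right) + 319 N = 319 N + j \left(- \frac{19}{5} + j^{2} - j\right)$)
$\sqrt{-261101 + M{\left(395,J \right)}} = \sqrt{-261101 + \left(395^{3} - 395^{2} + 319 \cdot 204 - 1501\right)} = \sqrt{-261101 + \left(61629875 - 156025 + 65076 - 1501\right)} = \sqrt{-261101 + 61537425} = \sqrt{61276324} = 2 \sqrt{15319081}$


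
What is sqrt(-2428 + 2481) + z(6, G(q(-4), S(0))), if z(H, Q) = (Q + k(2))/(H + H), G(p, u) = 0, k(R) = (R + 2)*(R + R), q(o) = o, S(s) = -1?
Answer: 4/3 + sqrt(53) ≈ 8.6134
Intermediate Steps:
k(R) = 2*R*(2 + R) (k(R) = (2 + R)*(2*R) = 2*R*(2 + R))
z(H, Q) = (16 + Q)/(2*H) (z(H, Q) = (Q + 2*2*(2 + 2))/(H + H) = (Q + 2*2*4)/((2*H)) = (Q + 16)*(1/(2*H)) = (16 + Q)*(1/(2*H)) = (16 + Q)/(2*H))
sqrt(-2428 + 2481) + z(6, G(q(-4), S(0))) = sqrt(-2428 + 2481) + (1/2)*(16 + 0)/6 = sqrt(53) + (1/2)*(1/6)*16 = sqrt(53) + 4/3 = 4/3 + sqrt(53)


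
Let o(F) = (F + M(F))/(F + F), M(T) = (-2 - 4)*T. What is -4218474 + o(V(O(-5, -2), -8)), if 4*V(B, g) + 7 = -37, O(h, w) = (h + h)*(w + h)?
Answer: -8436953/2 ≈ -4.2185e+6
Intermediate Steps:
O(h, w) = 2*h*(h + w) (O(h, w) = (2*h)*(h + w) = 2*h*(h + w))
V(B, g) = -11 (V(B, g) = -7/4 + (¼)*(-37) = -7/4 - 37/4 = -11)
M(T) = -6*T
o(F) = -5/2 (o(F) = (F - 6*F)/(F + F) = (-5*F)/((2*F)) = (-5*F)*(1/(2*F)) = -5/2)
-4218474 + o(V(O(-5, -2), -8)) = -4218474 - 5/2 = -8436953/2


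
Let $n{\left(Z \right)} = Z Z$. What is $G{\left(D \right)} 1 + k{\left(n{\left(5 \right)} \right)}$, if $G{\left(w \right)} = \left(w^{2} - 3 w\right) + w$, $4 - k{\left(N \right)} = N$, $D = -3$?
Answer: $-6$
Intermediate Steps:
$n{\left(Z \right)} = Z^{2}$
$k{\left(N \right)} = 4 - N$
$G{\left(w \right)} = w^{2} - 2 w$
$G{\left(D \right)} 1 + k{\left(n{\left(5 \right)} \right)} = - 3 \left(-2 - 3\right) 1 + \left(4 - 5^{2}\right) = \left(-3\right) \left(-5\right) 1 + \left(4 - 25\right) = 15 \cdot 1 + \left(4 - 25\right) = 15 - 21 = -6$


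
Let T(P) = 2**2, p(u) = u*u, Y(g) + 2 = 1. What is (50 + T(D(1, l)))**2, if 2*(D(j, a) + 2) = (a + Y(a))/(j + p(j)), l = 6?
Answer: 2916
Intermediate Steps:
Y(g) = -1 (Y(g) = -2 + 1 = -1)
p(u) = u**2
D(j, a) = -2 + (-1 + a)/(2*(j + j**2)) (D(j, a) = -2 + ((a - 1)/(j + j**2))/2 = -2 + ((-1 + a)/(j + j**2))/2 = -2 + (-1 + a)/(2*(j + j**2)))
T(P) = 4
(50 + T(D(1, l)))**2 = (50 + 4)**2 = 54**2 = 2916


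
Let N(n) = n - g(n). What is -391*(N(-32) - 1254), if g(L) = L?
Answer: 490314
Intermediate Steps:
N(n) = 0 (N(n) = n - n = 0)
-391*(N(-32) - 1254) = -391*(0 - 1254) = -391*(-1254) = 490314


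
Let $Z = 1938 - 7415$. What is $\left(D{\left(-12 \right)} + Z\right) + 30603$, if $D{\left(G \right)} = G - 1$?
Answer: $25113$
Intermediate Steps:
$Z = -5477$
$D{\left(G \right)} = -1 + G$ ($D{\left(G \right)} = G - 1 = -1 + G$)
$\left(D{\left(-12 \right)} + Z\right) + 30603 = \left(\left(-1 - 12\right) - 5477\right) + 30603 = \left(-13 - 5477\right) + 30603 = -5490 + 30603 = 25113$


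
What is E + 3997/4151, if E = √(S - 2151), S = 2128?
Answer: 571/593 + I*√23 ≈ 0.9629 + 4.7958*I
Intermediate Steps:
E = I*√23 (E = √(2128 - 2151) = √(-23) = I*√23 ≈ 4.7958*I)
E + 3997/4151 = I*√23 + 3997/4151 = I*√23 + 3997*(1/4151) = I*√23 + 571/593 = 571/593 + I*√23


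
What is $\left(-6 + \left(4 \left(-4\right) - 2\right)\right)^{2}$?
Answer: $576$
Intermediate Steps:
$\left(-6 + \left(4 \left(-4\right) - 2\right)\right)^{2} = \left(-6 - 18\right)^{2} = \left(-24\right)^{2} = 576$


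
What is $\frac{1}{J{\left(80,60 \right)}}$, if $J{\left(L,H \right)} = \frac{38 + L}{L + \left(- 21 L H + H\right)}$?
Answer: $- \frac{50330}{59} \approx -853.05$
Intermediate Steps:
$J{\left(L,H \right)} = \frac{38 + L}{H + L - 21 H L}$ ($J{\left(L,H \right)} = \frac{38 + L}{L - \left(- H + 21 H L\right)} = \frac{38 + L}{H + L - 21 H L}$)
$\frac{1}{J{\left(80,60 \right)}} = \frac{1}{\frac{1}{60 + 80 - 1260 \cdot 80} \left(38 + 80\right)} = \frac{1}{\frac{1}{60 + 80 - 100800} \cdot 118} = \frac{1}{\frac{1}{-100660} \cdot 118} = \frac{1}{\left(- \frac{1}{100660}\right) 118} = \frac{1}{- \frac{59}{50330}} = - \frac{50330}{59}$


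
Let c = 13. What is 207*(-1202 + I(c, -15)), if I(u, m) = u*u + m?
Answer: -216936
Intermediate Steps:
I(u, m) = m + u**2 (I(u, m) = u**2 + m = m + u**2)
207*(-1202 + I(c, -15)) = 207*(-1202 + (-15 + 13**2)) = 207*(-1202 + (-15 + 169)) = 207*(-1202 + 154) = 207*(-1048) = -216936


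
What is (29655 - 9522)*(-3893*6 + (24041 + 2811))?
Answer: 70344702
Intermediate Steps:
(29655 - 9522)*(-3893*6 + (24041 + 2811)) = 20133*(-23358 + 26852) = 20133*3494 = 70344702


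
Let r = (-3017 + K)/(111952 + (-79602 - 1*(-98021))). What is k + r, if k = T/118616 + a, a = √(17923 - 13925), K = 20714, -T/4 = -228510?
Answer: 5052644008/644336939 + √3998 ≈ 71.071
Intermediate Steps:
T = 914040 (T = -4*(-228510) = 914040)
a = √3998 ≈ 63.230
k = 114255/14827 + √3998 (k = 914040/118616 + √3998 = 914040*(1/118616) + √3998 = 114255/14827 + √3998 ≈ 70.936)
r = 5899/43457 (r = (-3017 + 20714)/(111952 + (-79602 - 1*(-98021))) = 17697/(111952 + (-79602 + 98021)) = 17697/(111952 + 18419) = 17697/130371 = 17697*(1/130371) = 5899/43457 ≈ 0.13574)
k + r = (114255/14827 + √3998) + 5899/43457 = 5052644008/644336939 + √3998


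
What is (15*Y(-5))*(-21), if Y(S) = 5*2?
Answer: -3150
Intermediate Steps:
Y(S) = 10
(15*Y(-5))*(-21) = (15*10)*(-21) = 150*(-21) = -3150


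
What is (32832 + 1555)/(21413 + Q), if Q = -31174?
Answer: -34387/9761 ≈ -3.5229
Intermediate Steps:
(32832 + 1555)/(21413 + Q) = (32832 + 1555)/(21413 - 31174) = 34387/(-9761) = 34387*(-1/9761) = -34387/9761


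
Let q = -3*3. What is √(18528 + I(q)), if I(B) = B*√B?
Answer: √(18528 - 27*I) ≈ 136.12 - 0.0992*I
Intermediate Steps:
q = -9
I(B) = B^(3/2)
√(18528 + I(q)) = √(18528 + (-9)^(3/2)) = √(18528 - 27*I)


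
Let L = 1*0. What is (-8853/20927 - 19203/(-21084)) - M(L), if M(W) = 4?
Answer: -516564981/147074956 ≈ -3.5123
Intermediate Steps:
L = 0
(-8853/20927 - 19203/(-21084)) - M(L) = (-8853/20927 - 19203/(-21084)) - 1*4 = (-8853*1/20927 - 19203*(-1/21084)) - 4 = (-8853/20927 + 6401/7028) - 4 = 71734843/147074956 - 4 = -516564981/147074956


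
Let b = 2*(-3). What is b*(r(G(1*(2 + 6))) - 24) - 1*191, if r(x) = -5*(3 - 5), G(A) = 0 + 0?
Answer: -107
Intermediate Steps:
b = -6
G(A) = 0
r(x) = 10 (r(x) = -5*(-2) = 10)
b*(r(G(1*(2 + 6))) - 24) - 1*191 = -6*(10 - 24) - 1*191 = -6*(-14) - 191 = 84 - 191 = -107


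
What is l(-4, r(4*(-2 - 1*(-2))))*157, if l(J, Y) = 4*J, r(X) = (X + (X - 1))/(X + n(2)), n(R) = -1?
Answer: -2512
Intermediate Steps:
r(X) = (-1 + 2*X)/(-1 + X) (r(X) = (X + (X - 1))/(X - 1) = (X + (-1 + X))/(-1 + X) = (-1 + 2*X)/(-1 + X))
l(-4, r(4*(-2 - 1*(-2))))*157 = (4*(-4))*157 = -16*157 = -2512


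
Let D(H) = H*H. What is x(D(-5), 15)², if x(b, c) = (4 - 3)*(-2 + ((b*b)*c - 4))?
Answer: 87778161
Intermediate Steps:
D(H) = H²
x(b, c) = -6 + c*b² (x(b, c) = 1*(-2 + (b²*c - 4)) = 1*(-2 + (c*b² - 4)) = 1*(-2 + (-4 + c*b²)) = 1*(-6 + c*b²) = -6 + c*b²)
x(D(-5), 15)² = (-6 + 15*((-5)²)²)² = (-6 + 15*25²)² = (-6 + 15*625)² = (-6 + 9375)² = 9369² = 87778161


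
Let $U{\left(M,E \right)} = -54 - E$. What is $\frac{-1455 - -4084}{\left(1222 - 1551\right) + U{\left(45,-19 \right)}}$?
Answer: $- \frac{2629}{364} \approx -7.2225$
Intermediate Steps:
$\frac{-1455 - -4084}{\left(1222 - 1551\right) + U{\left(45,-19 \right)}} = \frac{-1455 - -4084}{\left(1222 - 1551\right) - 35} = \frac{-1455 + 4084}{-329 + \left(-54 + 19\right)} = \frac{2629}{-329 - 35} = \frac{2629}{-364} = 2629 \left(- \frac{1}{364}\right) = - \frac{2629}{364}$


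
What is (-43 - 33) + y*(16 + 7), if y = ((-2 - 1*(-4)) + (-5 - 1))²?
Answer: 292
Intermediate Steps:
y = 16 (y = ((-2 + 4) - 6)² = (2 - 6)² = (-4)² = 16)
(-43 - 33) + y*(16 + 7) = (-43 - 33) + 16*(16 + 7) = -76 + 16*23 = -76 + 368 = 292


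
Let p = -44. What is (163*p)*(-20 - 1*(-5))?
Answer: 107580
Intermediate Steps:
(163*p)*(-20 - 1*(-5)) = (163*(-44))*(-20 - 1*(-5)) = -7172*(-20 + 5) = -7172*(-15) = 107580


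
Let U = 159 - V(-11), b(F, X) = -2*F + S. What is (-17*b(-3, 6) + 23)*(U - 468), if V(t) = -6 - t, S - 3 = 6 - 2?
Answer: 62172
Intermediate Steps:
S = 7 (S = 3 + (6 - 2) = 3 + 4 = 7)
b(F, X) = 7 - 2*F (b(F, X) = -2*F + 7 = 7 - 2*F)
U = 154 (U = 159 - (-6 - 1*(-11)) = 159 - (-6 + 11) = 159 - 1*5 = 159 - 5 = 154)
(-17*b(-3, 6) + 23)*(U - 468) = (-17*(7 - 2*(-3)) + 23)*(154 - 468) = (-17*(7 + 6) + 23)*(-314) = (-17*13 + 23)*(-314) = (-221 + 23)*(-314) = -198*(-314) = 62172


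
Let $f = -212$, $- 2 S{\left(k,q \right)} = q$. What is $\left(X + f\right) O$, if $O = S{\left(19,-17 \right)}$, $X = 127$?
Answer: $- \frac{1445}{2} \approx -722.5$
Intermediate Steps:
$S{\left(k,q \right)} = - \frac{q}{2}$
$O = \frac{17}{2}$ ($O = \left(- \frac{1}{2}\right) \left(-17\right) = \frac{17}{2} \approx 8.5$)
$\left(X + f\right) O = \left(127 - 212\right) \frac{17}{2} = \left(-85\right) \frac{17}{2} = - \frac{1445}{2}$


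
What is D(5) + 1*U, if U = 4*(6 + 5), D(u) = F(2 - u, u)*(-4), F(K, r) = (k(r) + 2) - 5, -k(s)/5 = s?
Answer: 156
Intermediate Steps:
k(s) = -5*s
F(K, r) = -3 - 5*r (F(K, r) = (-5*r + 2) - 5 = (2 - 5*r) - 5 = -3 - 5*r)
D(u) = 12 + 20*u (D(u) = (-3 - 5*u)*(-4) = 12 + 20*u)
U = 44 (U = 4*11 = 44)
D(5) + 1*U = (12 + 20*5) + 1*44 = (12 + 100) + 44 = 112 + 44 = 156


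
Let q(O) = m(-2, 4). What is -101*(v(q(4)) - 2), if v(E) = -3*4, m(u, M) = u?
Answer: 1414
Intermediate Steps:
q(O) = -2
v(E) = -12
-101*(v(q(4)) - 2) = -101*(-12 - 2) = -101*(-14) = 1414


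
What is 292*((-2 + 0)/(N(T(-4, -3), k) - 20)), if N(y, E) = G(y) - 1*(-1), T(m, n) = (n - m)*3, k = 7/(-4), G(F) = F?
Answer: 73/2 ≈ 36.500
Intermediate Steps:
k = -7/4 (k = 7*(-¼) = -7/4 ≈ -1.7500)
T(m, n) = -3*m + 3*n
N(y, E) = 1 + y (N(y, E) = y - 1*(-1) = y + 1 = 1 + y)
292*((-2 + 0)/(N(T(-4, -3), k) - 20)) = 292*((-2 + 0)/((1 + (-3*(-4) + 3*(-3))) - 20)) = 292*(-2/((1 + (12 - 9)) - 20)) = 292*(-2/((1 + 3) - 20)) = 292*(-2/(4 - 20)) = 292*(-2/(-16)) = 292*(-2*(-1/16)) = 292*(⅛) = 73/2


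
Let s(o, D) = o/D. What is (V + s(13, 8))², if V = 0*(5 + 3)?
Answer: 169/64 ≈ 2.6406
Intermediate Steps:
V = 0 (V = 0*8 = 0)
(V + s(13, 8))² = (0 + 13/8)² = (13/8)² = 169/64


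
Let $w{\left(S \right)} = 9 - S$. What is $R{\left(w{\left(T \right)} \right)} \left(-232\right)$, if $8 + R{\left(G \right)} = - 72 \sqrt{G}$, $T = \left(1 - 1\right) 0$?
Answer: $51968$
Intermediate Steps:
$T = 0$ ($T = 0 \cdot 0 = 0$)
$R{\left(G \right)} = -8 - 72 \sqrt{G}$
$R{\left(w{\left(T \right)} \right)} \left(-232\right) = \left(-8 - 72 \sqrt{9 - 0}\right) \left(-232\right) = \left(-8 - 72 \sqrt{9 + 0}\right) \left(-232\right) = \left(-8 - 72 \sqrt{9}\right) \left(-232\right) = \left(-8 - 216\right) \left(-232\right) = \left(-224\right) \left(-232\right) = 51968$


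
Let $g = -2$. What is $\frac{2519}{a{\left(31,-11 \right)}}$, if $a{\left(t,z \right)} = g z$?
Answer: $\frac{229}{2} \approx 114.5$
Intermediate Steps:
$a{\left(t,z \right)} = - 2 z$
$\frac{2519}{a{\left(31,-11 \right)}} = \frac{2519}{\left(-2\right) \left(-11\right)} = \frac{2519}{22} = 2519 \cdot \frac{1}{22} = \frac{229}{2}$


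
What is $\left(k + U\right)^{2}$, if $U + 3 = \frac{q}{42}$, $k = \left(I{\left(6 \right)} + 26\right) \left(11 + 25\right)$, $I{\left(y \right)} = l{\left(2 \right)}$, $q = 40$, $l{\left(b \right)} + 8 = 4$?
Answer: $\frac{275194921}{441} \approx 6.2403 \cdot 10^{5}$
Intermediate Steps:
$l{\left(b \right)} = -4$ ($l{\left(b \right)} = -8 + 4 = -4$)
$I{\left(y \right)} = -4$
$k = 792$ ($k = \left(-4 + 26\right) \left(11 + 25\right) = 22 \cdot 36 = 792$)
$U = - \frac{43}{21}$ ($U = -3 + \frac{40}{42} = -3 + 40 \cdot \frac{1}{42} = -3 + \frac{20}{21} = - \frac{43}{21} \approx -2.0476$)
$\left(k + U\right)^{2} = \left(792 - \frac{43}{21}\right)^{2} = \left(\frac{16589}{21}\right)^{2} = \frac{275194921}{441}$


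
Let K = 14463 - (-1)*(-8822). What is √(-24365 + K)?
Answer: 2*I*√4681 ≈ 136.84*I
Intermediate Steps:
K = 5641 (K = 14463 - 1*8822 = 14463 - 8822 = 5641)
√(-24365 + K) = √(-24365 + 5641) = √(-18724) = 2*I*√4681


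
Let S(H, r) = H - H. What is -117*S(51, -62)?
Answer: 0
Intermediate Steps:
S(H, r) = 0
-117*S(51, -62) = -117*0 = 0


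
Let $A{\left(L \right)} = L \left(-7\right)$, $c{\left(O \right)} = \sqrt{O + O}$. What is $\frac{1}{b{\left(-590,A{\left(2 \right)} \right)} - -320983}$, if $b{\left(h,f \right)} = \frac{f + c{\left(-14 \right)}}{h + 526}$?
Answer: $\frac{41085852}{13187869020047} + \frac{4 i \sqrt{7}}{13187869020047} \approx 3.1154 \cdot 10^{-6} + 8.0248 \cdot 10^{-13} i$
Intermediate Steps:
$c{\left(O \right)} = \sqrt{2} \sqrt{O}$ ($c{\left(O \right)} = \sqrt{2 O} = \sqrt{2} \sqrt{O}$)
$A{\left(L \right)} = - 7 L$
$b{\left(h,f \right)} = \frac{f + 2 i \sqrt{7}}{526 + h}$ ($b{\left(h,f \right)} = \frac{f + \sqrt{2} \sqrt{-14}}{h + 526} = \frac{f + \sqrt{2} i \sqrt{14}}{526 + h} = \frac{f + 2 i \sqrt{7}}{526 + h}$)
$\frac{1}{b{\left(-590,A{\left(2 \right)} \right)} - -320983} = \frac{1}{\frac{\left(-7\right) 2 + 2 i \sqrt{7}}{526 - 590} - -320983} = \frac{1}{\frac{-14 + 2 i \sqrt{7}}{-64} + \left(-39140 + 360123\right)} = \frac{1}{- \frac{-14 + 2 i \sqrt{7}}{64} + 320983} = \frac{1}{\left(\frac{7}{32} - \frac{i \sqrt{7}}{32}\right) + 320983} = \frac{1}{\frac{10271463}{32} - \frac{i \sqrt{7}}{32}}$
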